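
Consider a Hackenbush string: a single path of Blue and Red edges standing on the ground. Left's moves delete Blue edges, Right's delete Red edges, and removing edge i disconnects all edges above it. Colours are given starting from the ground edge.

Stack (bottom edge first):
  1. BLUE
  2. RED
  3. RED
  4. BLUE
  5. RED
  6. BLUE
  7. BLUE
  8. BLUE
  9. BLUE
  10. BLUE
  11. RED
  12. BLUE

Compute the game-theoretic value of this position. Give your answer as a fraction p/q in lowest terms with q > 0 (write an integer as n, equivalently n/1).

763/2048

Prefix values for BLUE RED RED BLUE RED BLUE BLUE BLUE BLUE BLUE RED BLUE via {L|R} + simplicity:
G_1 [B]  L=[0]  R=[∅]  → 1
G_2 [BR]  L=[0]  R=[1]  → 1/2
G_3 [BRR]  L=[0]  R=[1/2; 1]  → 1/4
G_4 [BRRB]  L=[0; 1/4]  R=[1/2; 1]  → 3/8
G_5 [BRRBR]  L=[0; 1/4]  R=[3/8; 1/2; 1]  → 5/16
G_6 [BRRBRB]  L=[0; 1/4; 5/16]  R=[3/8; 1/2; 1]  → 11/32
G_7 [BRRBRBB]  L=[0; 1/4; 5/16; 11/32]  R=[3/8; 1/2; 1]  → 23/64
G_8 [BRRBRBBB]  L=[0; 1/4; 5/16; 11/32; 23/64]  R=[3/8; 1/2; 1]  → 47/128
G_9 [BRRBRBBBB]  L=[0; 1/4; 5/16; 11/32; 23/64; 47/128]  R=[3/8; 1/2; 1]  → 95/256
G_10 [BRRBRBBBBB]  L=[0; 1/4; 5/16; 11/32; 23/64; 47/128; 95/256]  R=[3/8; 1/2; 1]  → 191/512
G_11 [BRRBRBBBBBR]  L=[0; 1/4; 5/16; 11/32; 23/64; 47/128; 95/256]  R=[191/512; 3/8; 1/2; 1]  → 381/1024
G_12 [BRRBRBBBBBRB]  L=[0; 1/4; 5/16; 11/32; 23/64; 47/128; 95/256; 381/1024]  R=[191/512; 3/8; 1/2; 1]  → 763/2048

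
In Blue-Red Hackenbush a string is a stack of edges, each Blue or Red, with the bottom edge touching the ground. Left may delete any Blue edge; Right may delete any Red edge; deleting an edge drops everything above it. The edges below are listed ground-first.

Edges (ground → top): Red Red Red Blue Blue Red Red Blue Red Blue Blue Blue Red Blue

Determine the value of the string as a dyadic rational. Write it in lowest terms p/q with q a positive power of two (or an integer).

1 of 14 · R · max L −∞ · min R 0 -> -1
2 of 14 · RR · max L −∞ · min R -1 -> -2
3 of 14 · RRR · max L −∞ · min R -2 -> -3
4 of 14 · RRRB · max L -3 · min R -2 -> -5/2
5 of 14 · RRRBB · max L -5/2 · min R -2 -> -9/4
6 of 14 · RRRBBR · max L -5/2 · min R -9/4 -> -19/8
7 of 14 · RRRBBRR · max L -5/2 · min R -19/8 -> -39/16
8 of 14 · RRRBBRRB · max L -39/16 · min R -19/8 -> -77/32
9 of 14 · RRRBBRRBR · max L -39/16 · min R -77/32 -> -155/64
10 of 14 · RRRBBRRBRB · max L -155/64 · min R -77/32 -> -309/128
11 of 14 · RRRBBRRBRBB · max L -309/128 · min R -77/32 -> -617/256
12 of 14 · RRRBBRRBRBBB · max L -617/256 · min R -77/32 -> -1233/512
13 of 14 · RRRBBRRBRBBBR · max L -617/256 · min R -1233/512 -> -2467/1024
14 of 14 · RRRBBRRBRBBBRB · max L -2467/1024 · min R -1233/512 -> -4933/2048

-4933/2048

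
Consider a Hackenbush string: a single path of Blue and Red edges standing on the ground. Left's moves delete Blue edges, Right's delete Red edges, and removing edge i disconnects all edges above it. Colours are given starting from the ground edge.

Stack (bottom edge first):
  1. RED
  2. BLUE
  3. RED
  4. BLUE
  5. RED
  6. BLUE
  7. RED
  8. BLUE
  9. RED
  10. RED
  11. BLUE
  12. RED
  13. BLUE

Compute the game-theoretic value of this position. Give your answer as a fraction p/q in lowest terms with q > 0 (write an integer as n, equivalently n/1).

-2741/4096

g_1 [R]  L=[(no moves)]  R=[0]  → -1
g_2 [RB]  L=[-1]  R=[0]  → -1/2
g_3 [RBR]  L=[-1]  R=[-1/2, 0]  → -3/4
g_4 [RBRB]  L=[-1, -3/4]  R=[-1/2, 0]  → -5/8
g_5 [RBRBR]  L=[-1, -3/4]  R=[-5/8, -1/2, 0]  → -11/16
g_6 [RBRBRB]  L=[-1, -3/4, -11/16]  R=[-5/8, -1/2, 0]  → -21/32
g_7 [RBRBRBR]  L=[-1, -3/4, -11/16]  R=[-21/32, -5/8, -1/2, 0]  → -43/64
g_8 [RBRBRBRB]  L=[-1, -3/4, -11/16, -43/64]  R=[-21/32, -5/8, -1/2, 0]  → -85/128
g_9 [RBRBRBRBR]  L=[-1, -3/4, -11/16, -43/64]  R=[-85/128, -21/32, -5/8, -1/2, 0]  → -171/256
g_10 [RBRBRBRBRR]  L=[-1, -3/4, -11/16, -43/64]  R=[-171/256, -85/128, -21/32, -5/8, -1/2, 0]  → -343/512
g_11 [RBRBRBRBRRB]  L=[-1, -3/4, -11/16, -43/64, -343/512]  R=[-171/256, -85/128, -21/32, -5/8, -1/2, 0]  → -685/1024
g_12 [RBRBRBRBRRBR]  L=[-1, -3/4, -11/16, -43/64, -343/512]  R=[-685/1024, -171/256, -85/128, -21/32, -5/8, -1/2, 0]  → -1371/2048
g_13 [RBRBRBRBRRBRB]  L=[-1, -3/4, -11/16, -43/64, -343/512, -1371/2048]  R=[-685/1024, -171/256, -85/128, -21/32, -5/8, -1/2, 0]  → -2741/4096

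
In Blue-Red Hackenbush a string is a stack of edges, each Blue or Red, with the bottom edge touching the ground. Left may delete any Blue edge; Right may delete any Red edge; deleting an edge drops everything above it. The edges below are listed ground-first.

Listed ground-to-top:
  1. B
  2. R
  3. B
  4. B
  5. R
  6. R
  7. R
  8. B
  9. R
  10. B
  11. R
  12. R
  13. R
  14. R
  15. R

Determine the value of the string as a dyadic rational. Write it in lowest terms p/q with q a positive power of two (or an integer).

12609/16384

Recurse on prefixes of the 15-edge string B R B B R R R B R B R R R R R:
1 of 15 · B · max L 0 · min R +∞ so 1
2 of 15 · BR · max L 0 · min R 1 so 1/2
3 of 15 · BRB · max L 1/2 · min R 1 so 3/4
4 of 15 · BRBB · max L 3/4 · min R 1 so 7/8
5 of 15 · BRBBR · max L 3/4 · min R 7/8 so 13/16
6 of 15 · BRBBRR · max L 3/4 · min R 13/16 so 25/32
7 of 15 · BRBBRRR · max L 3/4 · min R 25/32 so 49/64
8 of 15 · BRBBRRRB · max L 49/64 · min R 25/32 so 99/128
9 of 15 · BRBBRRRBR · max L 49/64 · min R 99/128 so 197/256
10 of 15 · BRBBRRRBRB · max L 197/256 · min R 99/128 so 395/512
11 of 15 · BRBBRRRBRBR · max L 197/256 · min R 395/512 so 789/1024
12 of 15 · BRBBRRRBRBRR · max L 197/256 · min R 789/1024 so 1577/2048
13 of 15 · BRBBRRRBRBRRR · max L 197/256 · min R 1577/2048 so 3153/4096
14 of 15 · BRBBRRRBRBRRRR · max L 197/256 · min R 3153/4096 so 6305/8192
15 of 15 · BRBBRRRBRBRRRRR · max L 197/256 · min R 6305/8192 so 12609/16384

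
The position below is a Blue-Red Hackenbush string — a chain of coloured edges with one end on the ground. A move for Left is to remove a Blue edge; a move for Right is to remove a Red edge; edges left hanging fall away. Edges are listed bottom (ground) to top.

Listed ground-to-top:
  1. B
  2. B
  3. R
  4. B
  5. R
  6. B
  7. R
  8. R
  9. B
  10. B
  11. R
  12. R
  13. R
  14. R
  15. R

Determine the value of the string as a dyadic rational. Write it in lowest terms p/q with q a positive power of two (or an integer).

13505/8192

value_1 [B]  L=[0]  R=[—]  => 1
value_2 [BB]  L=[0, 1]  R=[—]  => 2
value_3 [BBR]  L=[0, 1]  R=[2]  => 3/2
value_4 [BBRB]  L=[0, 1, 3/2]  R=[2]  => 7/4
value_5 [BBRBR]  L=[0, 1, 3/2]  R=[7/4, 2]  => 13/8
value_6 [BBRBRB]  L=[0, 1, 3/2, 13/8]  R=[7/4, 2]  => 27/16
value_7 [BBRBRBR]  L=[0, 1, 3/2, 13/8]  R=[27/16, 7/4, 2]  => 53/32
value_8 [BBRBRBRR]  L=[0, 1, 3/2, 13/8]  R=[53/32, 27/16, 7/4, 2]  => 105/64
value_9 [BBRBRBRRB]  L=[0, 1, 3/2, 13/8, 105/64]  R=[53/32, 27/16, 7/4, 2]  => 211/128
value_10 [BBRBRBRRBB]  L=[0, 1, 3/2, 13/8, 105/64, 211/128]  R=[53/32, 27/16, 7/4, 2]  => 423/256
value_11 [BBRBRBRRBBR]  L=[0, 1, 3/2, 13/8, 105/64, 211/128]  R=[423/256, 53/32, 27/16, 7/4, 2]  => 845/512
value_12 [BBRBRBRRBBRR]  L=[0, 1, 3/2, 13/8, 105/64, 211/128]  R=[845/512, 423/256, 53/32, 27/16, 7/4, 2]  => 1689/1024
value_13 [BBRBRBRRBBRRR]  L=[0, 1, 3/2, 13/8, 105/64, 211/128]  R=[1689/1024, 845/512, 423/256, 53/32, 27/16, 7/4, 2]  => 3377/2048
value_14 [BBRBRBRRBBRRRR]  L=[0, 1, 3/2, 13/8, 105/64, 211/128]  R=[3377/2048, 1689/1024, 845/512, 423/256, 53/32, 27/16, 7/4, 2]  => 6753/4096
value_15 [BBRBRBRRBBRRRRR]  L=[0, 1, 3/2, 13/8, 105/64, 211/128]  R=[6753/4096, 3377/2048, 1689/1024, 845/512, 423/256, 53/32, 27/16, 7/4, 2]  => 13505/8192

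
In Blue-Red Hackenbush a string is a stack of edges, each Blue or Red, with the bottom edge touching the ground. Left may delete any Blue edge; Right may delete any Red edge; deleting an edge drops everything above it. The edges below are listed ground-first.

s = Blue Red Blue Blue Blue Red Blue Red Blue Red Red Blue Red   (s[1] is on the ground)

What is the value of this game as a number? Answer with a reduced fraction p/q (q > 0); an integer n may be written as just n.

3749/4096

val_1 [B]  L=[0]  R=[—]  gives 1
val_2 [BR]  L=[0]  R=[1]  gives 1/2
val_3 [BRB]  L=[0 1/2]  R=[1]  gives 3/4
val_4 [BRBB]  L=[0 1/2 3/4]  R=[1]  gives 7/8
val_5 [BRBBB]  L=[0 1/2 3/4 7/8]  R=[1]  gives 15/16
val_6 [BRBBBR]  L=[0 1/2 3/4 7/8]  R=[15/16 1]  gives 29/32
val_7 [BRBBBRB]  L=[0 1/2 3/4 7/8 29/32]  R=[15/16 1]  gives 59/64
val_8 [BRBBBRBR]  L=[0 1/2 3/4 7/8 29/32]  R=[59/64 15/16 1]  gives 117/128
val_9 [BRBBBRBRB]  L=[0 1/2 3/4 7/8 29/32 117/128]  R=[59/64 15/16 1]  gives 235/256
val_10 [BRBBBRBRBR]  L=[0 1/2 3/4 7/8 29/32 117/128]  R=[235/256 59/64 15/16 1]  gives 469/512
val_11 [BRBBBRBRBRR]  L=[0 1/2 3/4 7/8 29/32 117/128]  R=[469/512 235/256 59/64 15/16 1]  gives 937/1024
val_12 [BRBBBRBRBRRB]  L=[0 1/2 3/4 7/8 29/32 117/128 937/1024]  R=[469/512 235/256 59/64 15/16 1]  gives 1875/2048
val_13 [BRBBBRBRBRRBR]  L=[0 1/2 3/4 7/8 29/32 117/128 937/1024]  R=[1875/2048 469/512 235/256 59/64 15/16 1]  gives 3749/4096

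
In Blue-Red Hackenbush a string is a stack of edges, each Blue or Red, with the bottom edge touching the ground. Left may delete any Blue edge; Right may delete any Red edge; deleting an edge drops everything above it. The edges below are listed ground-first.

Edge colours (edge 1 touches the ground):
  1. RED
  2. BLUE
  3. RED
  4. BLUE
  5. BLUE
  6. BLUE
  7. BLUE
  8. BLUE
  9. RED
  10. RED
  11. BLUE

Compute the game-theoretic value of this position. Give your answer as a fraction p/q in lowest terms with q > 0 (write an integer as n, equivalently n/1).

-525/1024

edge 1 of 11 (RED): { — | 0 } ⇒ -1
edge 2 of 11 (BLUE): { -1 | 0 } ⇒ -1/2
edge 3 of 11 (RED): { -1 | -1/2, 0 } ⇒ -3/4
edge 4 of 11 (BLUE): { -1, -3/4 | -1/2, 0 } ⇒ -5/8
edge 5 of 11 (BLUE): { -1, -3/4, -5/8 | -1/2, 0 } ⇒ -9/16
edge 6 of 11 (BLUE): { -1, -3/4, -5/8, -9/16 | -1/2, 0 } ⇒ -17/32
edge 7 of 11 (BLUE): { -1, -3/4, -5/8, -9/16, -17/32 | -1/2, 0 } ⇒ -33/64
edge 8 of 11 (BLUE): { -1, -3/4, -5/8, -9/16, -17/32, -33/64 | -1/2, 0 } ⇒ -65/128
edge 9 of 11 (RED): { -1, -3/4, -5/8, -9/16, -17/32, -33/64 | -65/128, -1/2, 0 } ⇒ -131/256
edge 10 of 11 (RED): { -1, -3/4, -5/8, -9/16, -17/32, -33/64 | -131/256, -65/128, -1/2, 0 } ⇒ -263/512
edge 11 of 11 (BLUE): { -1, -3/4, -5/8, -9/16, -17/32, -33/64, -263/512 | -131/256, -65/128, -1/2, 0 } ⇒ -525/1024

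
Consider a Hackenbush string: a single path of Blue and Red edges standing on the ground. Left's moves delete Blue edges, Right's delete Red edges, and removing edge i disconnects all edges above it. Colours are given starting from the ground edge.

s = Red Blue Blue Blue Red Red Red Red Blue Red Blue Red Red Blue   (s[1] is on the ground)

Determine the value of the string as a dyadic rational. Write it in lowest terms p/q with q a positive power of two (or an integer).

-1965/8192

Prefix values for Red Blue Blue Blue Red Red Red Red Blue Red Blue Red Red Blue via {L|R} + simplicity:
value(R) = { (no moves) | 0 } → -1
value(RB) = { -1 | 0 } → -1/2
value(RBB) = { -1 -1/2 | 0 } → -1/4
value(RBBB) = { -1 -1/2 -1/4 | 0 } → -1/8
value(RBBBR) = { -1 -1/2 -1/4 | -1/8 0 } → -3/16
value(RBBBRR) = { -1 -1/2 -1/4 | -3/16 -1/8 0 } → -7/32
value(RBBBRRR) = { -1 -1/2 -1/4 | -7/32 -3/16 -1/8 0 } → -15/64
value(RBBBRRRR) = { -1 -1/2 -1/4 | -15/64 -7/32 -3/16 -1/8 0 } → -31/128
value(RBBBRRRRB) = { -1 -1/2 -1/4 -31/128 | -15/64 -7/32 -3/16 -1/8 0 } → -61/256
value(RBBBRRRRBR) = { -1 -1/2 -1/4 -31/128 | -61/256 -15/64 -7/32 -3/16 -1/8 0 } → -123/512
value(RBBBRRRRBRB) = { -1 -1/2 -1/4 -31/128 -123/512 | -61/256 -15/64 -7/32 -3/16 -1/8 0 } → -245/1024
value(RBBBRRRRBRBR) = { -1 -1/2 -1/4 -31/128 -123/512 | -245/1024 -61/256 -15/64 -7/32 -3/16 -1/8 0 } → -491/2048
value(RBBBRRRRBRBRR) = { -1 -1/2 -1/4 -31/128 -123/512 | -491/2048 -245/1024 -61/256 -15/64 -7/32 -3/16 -1/8 0 } → -983/4096
value(RBBBRRRRBRBRRB) = { -1 -1/2 -1/4 -31/128 -123/512 -983/4096 | -491/2048 -245/1024 -61/256 -15/64 -7/32 -3/16 -1/8 0 } → -1965/8192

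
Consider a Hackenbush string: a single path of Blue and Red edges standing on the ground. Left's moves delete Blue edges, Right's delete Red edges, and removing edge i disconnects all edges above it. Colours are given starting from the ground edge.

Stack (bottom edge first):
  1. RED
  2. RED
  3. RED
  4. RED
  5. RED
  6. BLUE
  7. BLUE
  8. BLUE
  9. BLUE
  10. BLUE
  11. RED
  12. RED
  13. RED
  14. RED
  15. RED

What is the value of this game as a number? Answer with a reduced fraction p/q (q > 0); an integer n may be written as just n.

Recurse on prefixes of the 15-edge string RED RED RED RED RED BLUE BLUE BLUE BLUE BLUE RED RED RED RED RED:
value_1 [R]  L=[none]  R=[0]  -> -1
value_2 [RR]  L=[none]  R=[-1,0]  -> -2
value_3 [RRR]  L=[none]  R=[-2,-1,0]  -> -3
value_4 [RRRR]  L=[none]  R=[-3,-2,-1,0]  -> -4
value_5 [RRRRR]  L=[none]  R=[-4,-3,-2,-1,0]  -> -5
value_6 [RRRRRB]  L=[-5]  R=[-4,-3,-2,-1,0]  -> -9/2
value_7 [RRRRRBB]  L=[-5,-9/2]  R=[-4,-3,-2,-1,0]  -> -17/4
value_8 [RRRRRBBB]  L=[-5,-9/2,-17/4]  R=[-4,-3,-2,-1,0]  -> -33/8
value_9 [RRRRRBBBB]  L=[-5,-9/2,-17/4,-33/8]  R=[-4,-3,-2,-1,0]  -> -65/16
value_10 [RRRRRBBBBB]  L=[-5,-9/2,-17/4,-33/8,-65/16]  R=[-4,-3,-2,-1,0]  -> -129/32
value_11 [RRRRRBBBBBR]  L=[-5,-9/2,-17/4,-33/8,-65/16]  R=[-129/32,-4,-3,-2,-1,0]  -> -259/64
value_12 [RRRRRBBBBBRR]  L=[-5,-9/2,-17/4,-33/8,-65/16]  R=[-259/64,-129/32,-4,-3,-2,-1,0]  -> -519/128
value_13 [RRRRRBBBBBRRR]  L=[-5,-9/2,-17/4,-33/8,-65/16]  R=[-519/128,-259/64,-129/32,-4,-3,-2,-1,0]  -> -1039/256
value_14 [RRRRRBBBBBRRRR]  L=[-5,-9/2,-17/4,-33/8,-65/16]  R=[-1039/256,-519/128,-259/64,-129/32,-4,-3,-2,-1,0]  -> -2079/512
value_15 [RRRRRBBBBBRRRRR]  L=[-5,-9/2,-17/4,-33/8,-65/16]  R=[-2079/512,-1039/256,-519/128,-259/64,-129/32,-4,-3,-2,-1,0]  -> -4159/1024

-4159/1024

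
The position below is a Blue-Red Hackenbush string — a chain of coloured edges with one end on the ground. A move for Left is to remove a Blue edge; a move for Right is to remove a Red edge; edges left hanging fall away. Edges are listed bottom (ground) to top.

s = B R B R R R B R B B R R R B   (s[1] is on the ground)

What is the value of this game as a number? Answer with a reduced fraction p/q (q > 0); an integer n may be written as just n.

4451/8192

step 1: add B to get B; options L={ 0 } R={  } -> 1
step 2: add R to get BR; options L={ 0 } R={ 1 } -> 1/2
step 3: add B to get BRB; options L={ 0, 1/2 } R={ 1 } -> 3/4
step 4: add R to get BRBR; options L={ 0, 1/2 } R={ 3/4, 1 } -> 5/8
step 5: add R to get BRBRR; options L={ 0, 1/2 } R={ 5/8, 3/4, 1 } -> 9/16
step 6: add R to get BRBRRR; options L={ 0, 1/2 } R={ 9/16, 5/8, 3/4, 1 } -> 17/32
step 7: add B to get BRBRRRB; options L={ 0, 1/2, 17/32 } R={ 9/16, 5/8, 3/4, 1 } -> 35/64
step 8: add R to get BRBRRRBR; options L={ 0, 1/2, 17/32 } R={ 35/64, 9/16, 5/8, 3/4, 1 } -> 69/128
step 9: add B to get BRBRRRBRB; options L={ 0, 1/2, 17/32, 69/128 } R={ 35/64, 9/16, 5/8, 3/4, 1 } -> 139/256
step 10: add B to get BRBRRRBRBB; options L={ 0, 1/2, 17/32, 69/128, 139/256 } R={ 35/64, 9/16, 5/8, 3/4, 1 } -> 279/512
step 11: add R to get BRBRRRBRBBR; options L={ 0, 1/2, 17/32, 69/128, 139/256 } R={ 279/512, 35/64, 9/16, 5/8, 3/4, 1 } -> 557/1024
step 12: add R to get BRBRRRBRBBRR; options L={ 0, 1/2, 17/32, 69/128, 139/256 } R={ 557/1024, 279/512, 35/64, 9/16, 5/8, 3/4, 1 } -> 1113/2048
step 13: add R to get BRBRRRBRBBRRR; options L={ 0, 1/2, 17/32, 69/128, 139/256 } R={ 1113/2048, 557/1024, 279/512, 35/64, 9/16, 5/8, 3/4, 1 } -> 2225/4096
step 14: add B to get BRBRRRBRBBRRRB; options L={ 0, 1/2, 17/32, 69/128, 139/256, 2225/4096 } R={ 1113/2048, 557/1024, 279/512, 35/64, 9/16, 5/8, 3/4, 1 } -> 4451/8192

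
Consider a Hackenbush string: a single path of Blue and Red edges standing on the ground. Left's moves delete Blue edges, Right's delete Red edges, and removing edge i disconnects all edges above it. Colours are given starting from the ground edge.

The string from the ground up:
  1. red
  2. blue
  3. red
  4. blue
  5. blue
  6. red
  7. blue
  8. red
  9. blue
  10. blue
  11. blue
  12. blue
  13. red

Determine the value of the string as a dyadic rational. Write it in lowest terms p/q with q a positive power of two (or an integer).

-2371/4096

g(r) = { (no moves) | 0 } — -1
g(rb) = { -1 | 0 } — -1/2
g(rbr) = { -1 | -1/2,0 } — -3/4
g(rbrb) = { -1,-3/4 | -1/2,0 } — -5/8
g(rbrbb) = { -1,-3/4,-5/8 | -1/2,0 } — -9/16
g(rbrbbr) = { -1,-3/4,-5/8 | -9/16,-1/2,0 } — -19/32
g(rbrbbrb) = { -1,-3/4,-5/8,-19/32 | -9/16,-1/2,0 } — -37/64
g(rbrbbrbr) = { -1,-3/4,-5/8,-19/32 | -37/64,-9/16,-1/2,0 } — -75/128
g(rbrbbrbrb) = { -1,-3/4,-5/8,-19/32,-75/128 | -37/64,-9/16,-1/2,0 } — -149/256
g(rbrbbrbrbb) = { -1,-3/4,-5/8,-19/32,-75/128,-149/256 | -37/64,-9/16,-1/2,0 } — -297/512
g(rbrbbrbrbbb) = { -1,-3/4,-5/8,-19/32,-75/128,-149/256,-297/512 | -37/64,-9/16,-1/2,0 } — -593/1024
g(rbrbbrbrbbbb) = { -1,-3/4,-5/8,-19/32,-75/128,-149/256,-297/512,-593/1024 | -37/64,-9/16,-1/2,0 } — -1185/2048
g(rbrbbrbrbbbbr) = { -1,-3/4,-5/8,-19/32,-75/128,-149/256,-297/512,-593/1024 | -1185/2048,-37/64,-9/16,-1/2,0 } — -2371/4096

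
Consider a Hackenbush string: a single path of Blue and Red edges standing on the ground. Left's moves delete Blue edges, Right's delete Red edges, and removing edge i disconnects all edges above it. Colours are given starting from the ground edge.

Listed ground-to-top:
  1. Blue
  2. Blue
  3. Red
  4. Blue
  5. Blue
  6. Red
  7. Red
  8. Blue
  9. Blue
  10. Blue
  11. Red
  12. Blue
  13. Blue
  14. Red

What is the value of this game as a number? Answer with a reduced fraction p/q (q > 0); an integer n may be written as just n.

Prefix values for Blue Blue Red Blue Blue Red Red Blue Blue Blue Red Blue Blue Red via {L|R} + simplicity:
value_1 [B]  L=[0]  R=[(no moves)]  so 1
value_2 [BB]  L=[0 1]  R=[(no moves)]  so 2
value_3 [BBR]  L=[0 1]  R=[2]  so 3/2
value_4 [BBRB]  L=[0 1 3/2]  R=[2]  so 7/4
value_5 [BBRBB]  L=[0 1 3/2 7/4]  R=[2]  so 15/8
value_6 [BBRBBR]  L=[0 1 3/2 7/4]  R=[15/8 2]  so 29/16
value_7 [BBRBBRR]  L=[0 1 3/2 7/4]  R=[29/16 15/8 2]  so 57/32
value_8 [BBRBBRRB]  L=[0 1 3/2 7/4 57/32]  R=[29/16 15/8 2]  so 115/64
value_9 [BBRBBRRBB]  L=[0 1 3/2 7/4 57/32 115/64]  R=[29/16 15/8 2]  so 231/128
value_10 [BBRBBRRBBB]  L=[0 1 3/2 7/4 57/32 115/64 231/128]  R=[29/16 15/8 2]  so 463/256
value_11 [BBRBBRRBBBR]  L=[0 1 3/2 7/4 57/32 115/64 231/128]  R=[463/256 29/16 15/8 2]  so 925/512
value_12 [BBRBBRRBBBRB]  L=[0 1 3/2 7/4 57/32 115/64 231/128 925/512]  R=[463/256 29/16 15/8 2]  so 1851/1024
value_13 [BBRBBRRBBBRBB]  L=[0 1 3/2 7/4 57/32 115/64 231/128 925/512 1851/1024]  R=[463/256 29/16 15/8 2]  so 3703/2048
value_14 [BBRBBRRBBBRBBR]  L=[0 1 3/2 7/4 57/32 115/64 231/128 925/512 1851/1024]  R=[3703/2048 463/256 29/16 15/8 2]  so 7405/4096

7405/4096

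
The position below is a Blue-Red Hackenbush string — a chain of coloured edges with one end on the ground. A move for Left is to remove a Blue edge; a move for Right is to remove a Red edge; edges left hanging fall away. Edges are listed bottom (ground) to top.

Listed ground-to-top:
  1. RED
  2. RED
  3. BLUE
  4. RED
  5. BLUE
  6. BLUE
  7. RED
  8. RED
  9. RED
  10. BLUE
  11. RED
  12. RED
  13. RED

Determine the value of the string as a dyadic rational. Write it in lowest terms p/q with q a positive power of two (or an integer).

-3311/2048

Recurse on prefixes of the 13-edge string RED RED BLUE RED BLUE BLUE RED RED RED BLUE RED RED RED:
edge 1 of 13 (RED): { ∅ | 0 } — -1
edge 2 of 13 (RED): { ∅ | -1, 0 } — -2
edge 3 of 13 (BLUE): { -2 | -1, 0 } — -3/2
edge 4 of 13 (RED): { -2 | -3/2, -1, 0 } — -7/4
edge 5 of 13 (BLUE): { -2, -7/4 | -3/2, -1, 0 } — -13/8
edge 6 of 13 (BLUE): { -2, -7/4, -13/8 | -3/2, -1, 0 } — -25/16
edge 7 of 13 (RED): { -2, -7/4, -13/8 | -25/16, -3/2, -1, 0 } — -51/32
edge 8 of 13 (RED): { -2, -7/4, -13/8 | -51/32, -25/16, -3/2, -1, 0 } — -103/64
edge 9 of 13 (RED): { -2, -7/4, -13/8 | -103/64, -51/32, -25/16, -3/2, -1, 0 } — -207/128
edge 10 of 13 (BLUE): { -2, -7/4, -13/8, -207/128 | -103/64, -51/32, -25/16, -3/2, -1, 0 } — -413/256
edge 11 of 13 (RED): { -2, -7/4, -13/8, -207/128 | -413/256, -103/64, -51/32, -25/16, -3/2, -1, 0 } — -827/512
edge 12 of 13 (RED): { -2, -7/4, -13/8, -207/128 | -827/512, -413/256, -103/64, -51/32, -25/16, -3/2, -1, 0 } — -1655/1024
edge 13 of 13 (RED): { -2, -7/4, -13/8, -207/128 | -1655/1024, -827/512, -413/256, -103/64, -51/32, -25/16, -3/2, -1, 0 } — -3311/2048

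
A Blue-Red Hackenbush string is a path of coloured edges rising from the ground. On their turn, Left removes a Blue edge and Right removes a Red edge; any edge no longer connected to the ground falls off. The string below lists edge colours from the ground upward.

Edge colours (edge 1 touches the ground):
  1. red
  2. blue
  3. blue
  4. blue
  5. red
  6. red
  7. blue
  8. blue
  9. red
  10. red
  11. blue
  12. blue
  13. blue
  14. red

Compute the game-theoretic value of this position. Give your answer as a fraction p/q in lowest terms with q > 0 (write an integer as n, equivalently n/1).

-1635/8192

Build v(s[:k]) for k = 1..14, string s = red blue blue blue red red blue blue red red blue blue blue red.
v(r) = { ∅ | 0 } ⇒ -1
v(rb) = { -1 | 0 } ⇒ -1/2
v(rbb) = { -1 -1/2 | 0 } ⇒ -1/4
v(rbbb) = { -1 -1/2 -1/4 | 0 } ⇒ -1/8
v(rbbbr) = { -1 -1/2 -1/4 | -1/8 0 } ⇒ -3/16
v(rbbbrr) = { -1 -1/2 -1/4 | -3/16 -1/8 0 } ⇒ -7/32
v(rbbbrrb) = { -1 -1/2 -1/4 -7/32 | -3/16 -1/8 0 } ⇒ -13/64
v(rbbbrrbb) = { -1 -1/2 -1/4 -7/32 -13/64 | -3/16 -1/8 0 } ⇒ -25/128
v(rbbbrrbbr) = { -1 -1/2 -1/4 -7/32 -13/64 | -25/128 -3/16 -1/8 0 } ⇒ -51/256
v(rbbbrrbbrr) = { -1 -1/2 -1/4 -7/32 -13/64 | -51/256 -25/128 -3/16 -1/8 0 } ⇒ -103/512
v(rbbbrrbbrrb) = { -1 -1/2 -1/4 -7/32 -13/64 -103/512 | -51/256 -25/128 -3/16 -1/8 0 } ⇒ -205/1024
v(rbbbrrbbrrbb) = { -1 -1/2 -1/4 -7/32 -13/64 -103/512 -205/1024 | -51/256 -25/128 -3/16 -1/8 0 } ⇒ -409/2048
v(rbbbrrbbrrbbb) = { -1 -1/2 -1/4 -7/32 -13/64 -103/512 -205/1024 -409/2048 | -51/256 -25/128 -3/16 -1/8 0 } ⇒ -817/4096
v(rbbbrrbbrrbbbr) = { -1 -1/2 -1/4 -7/32 -13/64 -103/512 -205/1024 -409/2048 | -817/4096 -51/256 -25/128 -3/16 -1/8 0 } ⇒ -1635/8192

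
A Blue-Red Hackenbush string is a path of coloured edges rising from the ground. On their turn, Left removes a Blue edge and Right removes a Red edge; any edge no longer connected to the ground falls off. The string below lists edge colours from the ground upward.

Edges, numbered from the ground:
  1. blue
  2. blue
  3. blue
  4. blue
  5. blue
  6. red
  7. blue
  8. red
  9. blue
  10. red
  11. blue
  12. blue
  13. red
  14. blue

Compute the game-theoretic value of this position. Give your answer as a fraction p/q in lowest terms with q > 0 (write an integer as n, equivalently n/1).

value(b) = { 0 | (no moves) } ⇒ 1
value(bb) = { 0 1 | (no moves) } ⇒ 2
value(bbb) = { 0 1 2 | (no moves) } ⇒ 3
value(bbbb) = { 0 1 2 3 | (no moves) } ⇒ 4
value(bbbbb) = { 0 1 2 3 4 | (no moves) } ⇒ 5
value(bbbbbr) = { 0 1 2 3 4 | 5 } ⇒ 9/2
value(bbbbbrb) = { 0 1 2 3 4 9/2 | 5 } ⇒ 19/4
value(bbbbbrbr) = { 0 1 2 3 4 9/2 | 19/4 5 } ⇒ 37/8
value(bbbbbrbrb) = { 0 1 2 3 4 9/2 37/8 | 19/4 5 } ⇒ 75/16
value(bbbbbrbrbr) = { 0 1 2 3 4 9/2 37/8 | 75/16 19/4 5 } ⇒ 149/32
value(bbbbbrbrbrb) = { 0 1 2 3 4 9/2 37/8 149/32 | 75/16 19/4 5 } ⇒ 299/64
value(bbbbbrbrbrbb) = { 0 1 2 3 4 9/2 37/8 149/32 299/64 | 75/16 19/4 5 } ⇒ 599/128
value(bbbbbrbrbrbbr) = { 0 1 2 3 4 9/2 37/8 149/32 299/64 | 599/128 75/16 19/4 5 } ⇒ 1197/256
value(bbbbbrbrbrbbrb) = { 0 1 2 3 4 9/2 37/8 149/32 299/64 1197/256 | 599/128 75/16 19/4 5 } ⇒ 2395/512

2395/512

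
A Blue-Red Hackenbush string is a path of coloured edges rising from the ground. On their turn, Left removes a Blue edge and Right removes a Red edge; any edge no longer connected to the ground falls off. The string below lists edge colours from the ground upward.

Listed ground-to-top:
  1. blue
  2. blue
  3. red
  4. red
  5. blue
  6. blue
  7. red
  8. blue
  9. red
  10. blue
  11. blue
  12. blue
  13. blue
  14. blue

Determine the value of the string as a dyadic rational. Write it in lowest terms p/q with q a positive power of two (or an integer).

val_1 [b]  L=[0]  R=[none]  so 1
val_2 [bb]  L=[0; 1]  R=[none]  so 2
val_3 [bbr]  L=[0; 1]  R=[2]  so 3/2
val_4 [bbrr]  L=[0; 1]  R=[3/2; 2]  so 5/4
val_5 [bbrrb]  L=[0; 1; 5/4]  R=[3/2; 2]  so 11/8
val_6 [bbrrbb]  L=[0; 1; 5/4; 11/8]  R=[3/2; 2]  so 23/16
val_7 [bbrrbbr]  L=[0; 1; 5/4; 11/8]  R=[23/16; 3/2; 2]  so 45/32
val_8 [bbrrbbrb]  L=[0; 1; 5/4; 11/8; 45/32]  R=[23/16; 3/2; 2]  so 91/64
val_9 [bbrrbbrbr]  L=[0; 1; 5/4; 11/8; 45/32]  R=[91/64; 23/16; 3/2; 2]  so 181/128
val_10 [bbrrbbrbrb]  L=[0; 1; 5/4; 11/8; 45/32; 181/128]  R=[91/64; 23/16; 3/2; 2]  so 363/256
val_11 [bbrrbbrbrbb]  L=[0; 1; 5/4; 11/8; 45/32; 181/128; 363/256]  R=[91/64; 23/16; 3/2; 2]  so 727/512
val_12 [bbrrbbrbrbbb]  L=[0; 1; 5/4; 11/8; 45/32; 181/128; 363/256; 727/512]  R=[91/64; 23/16; 3/2; 2]  so 1455/1024
val_13 [bbrrbbrbrbbbb]  L=[0; 1; 5/4; 11/8; 45/32; 181/128; 363/256; 727/512; 1455/1024]  R=[91/64; 23/16; 3/2; 2]  so 2911/2048
val_14 [bbrrbbrbrbbbbb]  L=[0; 1; 5/4; 11/8; 45/32; 181/128; 363/256; 727/512; 1455/1024; 2911/2048]  R=[91/64; 23/16; 3/2; 2]  so 5823/4096

5823/4096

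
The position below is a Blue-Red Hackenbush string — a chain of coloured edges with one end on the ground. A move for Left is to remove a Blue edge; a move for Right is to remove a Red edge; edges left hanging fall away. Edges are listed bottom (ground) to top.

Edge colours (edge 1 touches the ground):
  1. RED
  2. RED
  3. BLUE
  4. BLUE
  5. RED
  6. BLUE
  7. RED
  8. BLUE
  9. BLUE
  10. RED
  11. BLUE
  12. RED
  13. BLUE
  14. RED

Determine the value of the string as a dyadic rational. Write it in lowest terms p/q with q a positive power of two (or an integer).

-5419/4096

G_1 [R]  L=[none]  R=[0]  gives -1
G_2 [RR]  L=[none]  R=[-1 0]  gives -2
G_3 [RRB]  L=[-2]  R=[-1 0]  gives -3/2
G_4 [RRBB]  L=[-2 -3/2]  R=[-1 0]  gives -5/4
G_5 [RRBBR]  L=[-2 -3/2]  R=[-5/4 -1 0]  gives -11/8
G_6 [RRBBRB]  L=[-2 -3/2 -11/8]  R=[-5/4 -1 0]  gives -21/16
G_7 [RRBBRBR]  L=[-2 -3/2 -11/8]  R=[-21/16 -5/4 -1 0]  gives -43/32
G_8 [RRBBRBRB]  L=[-2 -3/2 -11/8 -43/32]  R=[-21/16 -5/4 -1 0]  gives -85/64
G_9 [RRBBRBRBB]  L=[-2 -3/2 -11/8 -43/32 -85/64]  R=[-21/16 -5/4 -1 0]  gives -169/128
G_10 [RRBBRBRBBR]  L=[-2 -3/2 -11/8 -43/32 -85/64]  R=[-169/128 -21/16 -5/4 -1 0]  gives -339/256
G_11 [RRBBRBRBBRB]  L=[-2 -3/2 -11/8 -43/32 -85/64 -339/256]  R=[-169/128 -21/16 -5/4 -1 0]  gives -677/512
G_12 [RRBBRBRBBRBR]  L=[-2 -3/2 -11/8 -43/32 -85/64 -339/256]  R=[-677/512 -169/128 -21/16 -5/4 -1 0]  gives -1355/1024
G_13 [RRBBRBRBBRBRB]  L=[-2 -3/2 -11/8 -43/32 -85/64 -339/256 -1355/1024]  R=[-677/512 -169/128 -21/16 -5/4 -1 0]  gives -2709/2048
G_14 [RRBBRBRBBRBRBR]  L=[-2 -3/2 -11/8 -43/32 -85/64 -339/256 -1355/1024]  R=[-2709/2048 -677/512 -169/128 -21/16 -5/4 -1 0]  gives -5419/4096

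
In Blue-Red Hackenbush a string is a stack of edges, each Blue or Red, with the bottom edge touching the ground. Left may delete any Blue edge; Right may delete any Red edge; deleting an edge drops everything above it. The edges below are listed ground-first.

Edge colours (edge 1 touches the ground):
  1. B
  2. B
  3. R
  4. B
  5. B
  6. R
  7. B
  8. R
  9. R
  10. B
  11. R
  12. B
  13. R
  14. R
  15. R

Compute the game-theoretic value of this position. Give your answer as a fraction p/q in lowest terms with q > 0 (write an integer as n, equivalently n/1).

Recurse on prefixes of the 15-edge string B B R B B R B R R B R B R R R:
1 of 15 · B · max L 0 · min R +∞ so 1
2 of 15 · BB · max L 1 · min R +∞ so 2
3 of 15 · BBR · max L 1 · min R 2 so 3/2
4 of 15 · BBRB · max L 3/2 · min R 2 so 7/4
5 of 15 · BBRBB · max L 7/4 · min R 2 so 15/8
6 of 15 · BBRBBR · max L 7/4 · min R 15/8 so 29/16
7 of 15 · BBRBBRB · max L 29/16 · min R 15/8 so 59/32
8 of 15 · BBRBBRBR · max L 29/16 · min R 59/32 so 117/64
9 of 15 · BBRBBRBRR · max L 29/16 · min R 117/64 so 233/128
10 of 15 · BBRBBRBRRB · max L 233/128 · min R 117/64 so 467/256
11 of 15 · BBRBBRBRRBR · max L 233/128 · min R 467/256 so 933/512
12 of 15 · BBRBBRBRRBRB · max L 933/512 · min R 467/256 so 1867/1024
13 of 15 · BBRBBRBRRBRBR · max L 933/512 · min R 1867/1024 so 3733/2048
14 of 15 · BBRBBRBRRBRBRR · max L 933/512 · min R 3733/2048 so 7465/4096
15 of 15 · BBRBBRBRRBRBRRR · max L 933/512 · min R 7465/4096 so 14929/8192

14929/8192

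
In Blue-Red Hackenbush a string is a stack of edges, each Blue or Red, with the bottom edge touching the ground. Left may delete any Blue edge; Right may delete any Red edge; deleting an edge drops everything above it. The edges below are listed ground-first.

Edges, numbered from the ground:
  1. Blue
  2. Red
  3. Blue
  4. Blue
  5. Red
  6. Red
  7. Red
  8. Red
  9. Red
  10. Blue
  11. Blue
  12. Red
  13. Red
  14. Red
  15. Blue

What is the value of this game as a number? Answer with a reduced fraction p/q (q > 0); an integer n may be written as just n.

12387/16384

Prefix values for Blue Red Blue Blue Red Red Red Red Red Blue Blue Red Red Red Blue via {L|R} + simplicity:
1 of 15 · B · max L 0 · min R +∞ gives 1
2 of 15 · BR · max L 0 · min R 1 gives 1/2
3 of 15 · BRB · max L 1/2 · min R 1 gives 3/4
4 of 15 · BRBB · max L 3/4 · min R 1 gives 7/8
5 of 15 · BRBBR · max L 3/4 · min R 7/8 gives 13/16
6 of 15 · BRBBRR · max L 3/4 · min R 13/16 gives 25/32
7 of 15 · BRBBRRR · max L 3/4 · min R 25/32 gives 49/64
8 of 15 · BRBBRRRR · max L 3/4 · min R 49/64 gives 97/128
9 of 15 · BRBBRRRRR · max L 3/4 · min R 97/128 gives 193/256
10 of 15 · BRBBRRRRRB · max L 193/256 · min R 97/128 gives 387/512
11 of 15 · BRBBRRRRRBB · max L 387/512 · min R 97/128 gives 775/1024
12 of 15 · BRBBRRRRRBBR · max L 387/512 · min R 775/1024 gives 1549/2048
13 of 15 · BRBBRRRRRBBRR · max L 387/512 · min R 1549/2048 gives 3097/4096
14 of 15 · BRBBRRRRRBBRRR · max L 387/512 · min R 3097/4096 gives 6193/8192
15 of 15 · BRBBRRRRRBBRRRB · max L 6193/8192 · min R 3097/4096 gives 12387/16384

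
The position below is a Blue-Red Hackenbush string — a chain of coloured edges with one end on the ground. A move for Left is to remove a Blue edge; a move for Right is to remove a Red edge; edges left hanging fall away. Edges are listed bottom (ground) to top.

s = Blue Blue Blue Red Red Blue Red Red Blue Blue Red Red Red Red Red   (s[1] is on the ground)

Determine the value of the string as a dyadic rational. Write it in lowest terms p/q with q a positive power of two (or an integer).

9409/4096

value(B) = { 0 |  } -> 1
value(BB) = { 0,1 |  } -> 2
value(BBB) = { 0,1,2 |  } -> 3
value(BBBR) = { 0,1,2 | 3 } -> 5/2
value(BBBRR) = { 0,1,2 | 5/2,3 } -> 9/4
value(BBBRRB) = { 0,1,2,9/4 | 5/2,3 } -> 19/8
value(BBBRRBR) = { 0,1,2,9/4 | 19/8,5/2,3 } -> 37/16
value(BBBRRBRR) = { 0,1,2,9/4 | 37/16,19/8,5/2,3 } -> 73/32
value(BBBRRBRRB) = { 0,1,2,9/4,73/32 | 37/16,19/8,5/2,3 } -> 147/64
value(BBBRRBRRBB) = { 0,1,2,9/4,73/32,147/64 | 37/16,19/8,5/2,3 } -> 295/128
value(BBBRRBRRBBR) = { 0,1,2,9/4,73/32,147/64 | 295/128,37/16,19/8,5/2,3 } -> 589/256
value(BBBRRBRRBBRR) = { 0,1,2,9/4,73/32,147/64 | 589/256,295/128,37/16,19/8,5/2,3 } -> 1177/512
value(BBBRRBRRBBRRR) = { 0,1,2,9/4,73/32,147/64 | 1177/512,589/256,295/128,37/16,19/8,5/2,3 } -> 2353/1024
value(BBBRRBRRBBRRRR) = { 0,1,2,9/4,73/32,147/64 | 2353/1024,1177/512,589/256,295/128,37/16,19/8,5/2,3 } -> 4705/2048
value(BBBRRBRRBBRRRRR) = { 0,1,2,9/4,73/32,147/64 | 4705/2048,2353/1024,1177/512,589/256,295/128,37/16,19/8,5/2,3 } -> 9409/4096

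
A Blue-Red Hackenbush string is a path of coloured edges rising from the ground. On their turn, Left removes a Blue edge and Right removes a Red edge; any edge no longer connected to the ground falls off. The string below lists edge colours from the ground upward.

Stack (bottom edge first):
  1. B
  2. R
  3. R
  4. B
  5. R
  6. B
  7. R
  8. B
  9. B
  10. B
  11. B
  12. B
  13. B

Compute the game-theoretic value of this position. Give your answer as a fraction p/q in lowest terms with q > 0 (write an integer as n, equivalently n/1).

1 of 13 · B · max L 0 · min R +∞ so 1
2 of 13 · BR · max L 0 · min R 1 so 1/2
3 of 13 · BRR · max L 0 · min R 1/2 so 1/4
4 of 13 · BRRB · max L 1/4 · min R 1/2 so 3/8
5 of 13 · BRRBR · max L 1/4 · min R 3/8 so 5/16
6 of 13 · BRRBRB · max L 5/16 · min R 3/8 so 11/32
7 of 13 · BRRBRBR · max L 5/16 · min R 11/32 so 21/64
8 of 13 · BRRBRBRB · max L 21/64 · min R 11/32 so 43/128
9 of 13 · BRRBRBRBB · max L 43/128 · min R 11/32 so 87/256
10 of 13 · BRRBRBRBBB · max L 87/256 · min R 11/32 so 175/512
11 of 13 · BRRBRBRBBBB · max L 175/512 · min R 11/32 so 351/1024
12 of 13 · BRRBRBRBBBBB · max L 351/1024 · min R 11/32 so 703/2048
13 of 13 · BRRBRBRBBBBBB · max L 703/2048 · min R 11/32 so 1407/4096

1407/4096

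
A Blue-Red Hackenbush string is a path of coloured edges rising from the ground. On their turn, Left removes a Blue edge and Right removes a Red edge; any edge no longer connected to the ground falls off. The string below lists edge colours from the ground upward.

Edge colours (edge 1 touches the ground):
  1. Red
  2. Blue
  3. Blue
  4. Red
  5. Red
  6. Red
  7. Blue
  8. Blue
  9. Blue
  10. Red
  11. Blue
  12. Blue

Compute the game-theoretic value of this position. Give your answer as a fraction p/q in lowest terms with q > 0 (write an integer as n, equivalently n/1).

-905/2048

Build v(s[:k]) for k = 1..12, string s = Red Blue Blue Red Red Red Blue Blue Blue Red Blue Blue.
v(R) = { none | 0 } → -1
v(RB) = { -1 | 0 } → -1/2
v(RBB) = { -1 -1/2 | 0 } → -1/4
v(RBBR) = { -1 -1/2 | -1/4 0 } → -3/8
v(RBBRR) = { -1 -1/2 | -3/8 -1/4 0 } → -7/16
v(RBBRRR) = { -1 -1/2 | -7/16 -3/8 -1/4 0 } → -15/32
v(RBBRRRB) = { -1 -1/2 -15/32 | -7/16 -3/8 -1/4 0 } → -29/64
v(RBBRRRBB) = { -1 -1/2 -15/32 -29/64 | -7/16 -3/8 -1/4 0 } → -57/128
v(RBBRRRBBB) = { -1 -1/2 -15/32 -29/64 -57/128 | -7/16 -3/8 -1/4 0 } → -113/256
v(RBBRRRBBBR) = { -1 -1/2 -15/32 -29/64 -57/128 | -113/256 -7/16 -3/8 -1/4 0 } → -227/512
v(RBBRRRBBBRB) = { -1 -1/2 -15/32 -29/64 -57/128 -227/512 | -113/256 -7/16 -3/8 -1/4 0 } → -453/1024
v(RBBRRRBBBRBB) = { -1 -1/2 -15/32 -29/64 -57/128 -227/512 -453/1024 | -113/256 -7/16 -3/8 -1/4 0 } → -905/2048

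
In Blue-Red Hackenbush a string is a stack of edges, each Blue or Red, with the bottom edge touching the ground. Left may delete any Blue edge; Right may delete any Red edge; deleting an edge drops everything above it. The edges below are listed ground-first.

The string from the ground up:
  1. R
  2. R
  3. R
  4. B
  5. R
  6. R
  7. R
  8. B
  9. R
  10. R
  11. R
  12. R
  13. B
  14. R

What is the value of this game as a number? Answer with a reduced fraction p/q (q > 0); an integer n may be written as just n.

-6011/2048

Recurse on prefixes of the 14-edge string R R R B R R R B R R R R B R:
v(R) = { — | 0 } = -1
v(RR) = { — | -1; 0 } = -2
v(RRR) = { — | -2; -1; 0 } = -3
v(RRRB) = { -3 | -2; -1; 0 } = -5/2
v(RRRBR) = { -3 | -5/2; -2; -1; 0 } = -11/4
v(RRRBRR) = { -3 | -11/4; -5/2; -2; -1; 0 } = -23/8
v(RRRBRRR) = { -3 | -23/8; -11/4; -5/2; -2; -1; 0 } = -47/16
v(RRRBRRRB) = { -3; -47/16 | -23/8; -11/4; -5/2; -2; -1; 0 } = -93/32
v(RRRBRRRBR) = { -3; -47/16 | -93/32; -23/8; -11/4; -5/2; -2; -1; 0 } = -187/64
v(RRRBRRRBRR) = { -3; -47/16 | -187/64; -93/32; -23/8; -11/4; -5/2; -2; -1; 0 } = -375/128
v(RRRBRRRBRRR) = { -3; -47/16 | -375/128; -187/64; -93/32; -23/8; -11/4; -5/2; -2; -1; 0 } = -751/256
v(RRRBRRRBRRRR) = { -3; -47/16 | -751/256; -375/128; -187/64; -93/32; -23/8; -11/4; -5/2; -2; -1; 0 } = -1503/512
v(RRRBRRRBRRRRB) = { -3; -47/16; -1503/512 | -751/256; -375/128; -187/64; -93/32; -23/8; -11/4; -5/2; -2; -1; 0 } = -3005/1024
v(RRRBRRRBRRRRBR) = { -3; -47/16; -1503/512 | -3005/1024; -751/256; -375/128; -187/64; -93/32; -23/8; -11/4; -5/2; -2; -1; 0 } = -6011/2048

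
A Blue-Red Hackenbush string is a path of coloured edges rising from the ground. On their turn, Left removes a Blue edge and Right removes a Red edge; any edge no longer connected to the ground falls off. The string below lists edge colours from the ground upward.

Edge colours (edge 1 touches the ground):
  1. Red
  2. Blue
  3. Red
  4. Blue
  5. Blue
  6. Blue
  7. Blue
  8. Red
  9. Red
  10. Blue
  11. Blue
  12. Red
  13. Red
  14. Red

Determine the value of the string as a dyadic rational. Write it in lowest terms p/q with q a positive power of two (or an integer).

-4303/8192

Prefix values for Red Blue Red Blue Blue Blue Blue Red Red Blue Blue Red Red Red via {L|R} + simplicity:
1 of 14 · R · max L −∞ · min R 0 = -1
2 of 14 · RB · max L -1 · min R 0 = -1/2
3 of 14 · RBR · max L -1 · min R -1/2 = -3/4
4 of 14 · RBRB · max L -3/4 · min R -1/2 = -5/8
5 of 14 · RBRBB · max L -5/8 · min R -1/2 = -9/16
6 of 14 · RBRBBB · max L -9/16 · min R -1/2 = -17/32
7 of 14 · RBRBBBB · max L -17/32 · min R -1/2 = -33/64
8 of 14 · RBRBBBBR · max L -17/32 · min R -33/64 = -67/128
9 of 14 · RBRBBBBRR · max L -17/32 · min R -67/128 = -135/256
10 of 14 · RBRBBBBRRB · max L -135/256 · min R -67/128 = -269/512
11 of 14 · RBRBBBBRRBB · max L -269/512 · min R -67/128 = -537/1024
12 of 14 · RBRBBBBRRBBR · max L -269/512 · min R -537/1024 = -1075/2048
13 of 14 · RBRBBBBRRBBRR · max L -269/512 · min R -1075/2048 = -2151/4096
14 of 14 · RBRBBBBRRBBRRR · max L -269/512 · min R -2151/4096 = -4303/8192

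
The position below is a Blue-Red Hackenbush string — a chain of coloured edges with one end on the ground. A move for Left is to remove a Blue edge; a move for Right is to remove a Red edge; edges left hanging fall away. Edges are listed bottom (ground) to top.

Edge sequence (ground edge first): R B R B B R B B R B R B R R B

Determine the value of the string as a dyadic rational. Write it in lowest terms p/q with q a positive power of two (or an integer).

Recurse on prefixes of the 15-edge string R B R B B R B B R B R B R R B:
R: Left { — }, Right { 0 } = simplest -1
RB: Left { -1 }, Right { 0 } = simplest -1/2
RBR: Left { -1 }, Right { -1/2 0 } = simplest -3/4
RBRB: Left { -1 -3/4 }, Right { -1/2 0 } = simplest -5/8
RBRBB: Left { -1 -3/4 -5/8 }, Right { -1/2 0 } = simplest -9/16
RBRBBR: Left { -1 -3/4 -5/8 }, Right { -9/16 -1/2 0 } = simplest -19/32
RBRBBRB: Left { -1 -3/4 -5/8 -19/32 }, Right { -9/16 -1/2 0 } = simplest -37/64
RBRBBRBB: Left { -1 -3/4 -5/8 -19/32 -37/64 }, Right { -9/16 -1/2 0 } = simplest -73/128
RBRBBRBBR: Left { -1 -3/4 -5/8 -19/32 -37/64 }, Right { -73/128 -9/16 -1/2 0 } = simplest -147/256
RBRBBRBBRB: Left { -1 -3/4 -5/8 -19/32 -37/64 -147/256 }, Right { -73/128 -9/16 -1/2 0 } = simplest -293/512
RBRBBRBBRBR: Left { -1 -3/4 -5/8 -19/32 -37/64 -147/256 }, Right { -293/512 -73/128 -9/16 -1/2 0 } = simplest -587/1024
RBRBBRBBRBRB: Left { -1 -3/4 -5/8 -19/32 -37/64 -147/256 -587/1024 }, Right { -293/512 -73/128 -9/16 -1/2 0 } = simplest -1173/2048
RBRBBRBBRBRBR: Left { -1 -3/4 -5/8 -19/32 -37/64 -147/256 -587/1024 }, Right { -1173/2048 -293/512 -73/128 -9/16 -1/2 0 } = simplest -2347/4096
RBRBBRBBRBRBRR: Left { -1 -3/4 -5/8 -19/32 -37/64 -147/256 -587/1024 }, Right { -2347/4096 -1173/2048 -293/512 -73/128 -9/16 -1/2 0 } = simplest -4695/8192
RBRBBRBBRBRBRRB: Left { -1 -3/4 -5/8 -19/32 -37/64 -147/256 -587/1024 -4695/8192 }, Right { -2347/4096 -1173/2048 -293/512 -73/128 -9/16 -1/2 0 } = simplest -9389/16384

-9389/16384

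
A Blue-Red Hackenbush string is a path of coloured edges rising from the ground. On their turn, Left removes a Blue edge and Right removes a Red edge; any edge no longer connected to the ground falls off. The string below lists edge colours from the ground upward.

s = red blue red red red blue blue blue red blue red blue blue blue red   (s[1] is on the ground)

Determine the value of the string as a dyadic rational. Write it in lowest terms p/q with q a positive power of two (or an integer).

-14499/16384

Build G(s[:k]) for k = 1..15, string s = red blue red red red blue blue blue red blue red blue blue blue red.
1 of 15 · r · max L −∞ · min R 0 = -1
2 of 15 · rb · max L -1 · min R 0 = -1/2
3 of 15 · rbr · max L -1 · min R -1/2 = -3/4
4 of 15 · rbrr · max L -1 · min R -3/4 = -7/8
5 of 15 · rbrrr · max L -1 · min R -7/8 = -15/16
6 of 15 · rbrrrb · max L -15/16 · min R -7/8 = -29/32
7 of 15 · rbrrrbb · max L -29/32 · min R -7/8 = -57/64
8 of 15 · rbrrrbbb · max L -57/64 · min R -7/8 = -113/128
9 of 15 · rbrrrbbbr · max L -57/64 · min R -113/128 = -227/256
10 of 15 · rbrrrbbbrb · max L -227/256 · min R -113/128 = -453/512
11 of 15 · rbrrrbbbrbr · max L -227/256 · min R -453/512 = -907/1024
12 of 15 · rbrrrbbbrbrb · max L -907/1024 · min R -453/512 = -1813/2048
13 of 15 · rbrrrbbbrbrbb · max L -1813/2048 · min R -453/512 = -3625/4096
14 of 15 · rbrrrbbbrbrbbb · max L -3625/4096 · min R -453/512 = -7249/8192
15 of 15 · rbrrrbbbrbrbbbr · max L -3625/4096 · min R -7249/8192 = -14499/16384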